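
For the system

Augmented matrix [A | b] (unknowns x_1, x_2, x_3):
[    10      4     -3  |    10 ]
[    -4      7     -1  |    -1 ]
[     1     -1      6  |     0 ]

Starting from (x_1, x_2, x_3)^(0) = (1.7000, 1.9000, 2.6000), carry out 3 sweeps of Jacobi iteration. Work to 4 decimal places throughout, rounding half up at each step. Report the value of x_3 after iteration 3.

-0.0142

Iteration 1:
  x_1 = (10 - (4)·1.9000 - (-3)·2.6000) / (10) = 1.0200
  x_2 = (-1 - (-4)·1.7000 - (-1)·2.6000) / (7) = 1.2000
  x_3 = (0 - (1)·1.7000 - (-1)·1.9000) / (6) = 0.0333
Iteration 2:
  x_1 = (10 - (4)·1.2000 - (-3)·0.0333) / (10) = 0.5300
  x_2 = (-1 - (-4)·1.0200 - (-1)·0.0333) / (7) = 0.4448
  x_3 = (0 - (1)·1.0200 - (-1)·1.2000) / (6) = 0.0300
Iteration 3:
  x_1 = (10 - (4)·0.4448 - (-3)·0.0300) / (10) = 0.8311
  x_2 = (-1 - (-4)·0.5300 - (-1)·0.0300) / (7) = 0.1643
  x_3 = (0 - (1)·0.5300 - (-1)·0.4448) / (6) = -0.0142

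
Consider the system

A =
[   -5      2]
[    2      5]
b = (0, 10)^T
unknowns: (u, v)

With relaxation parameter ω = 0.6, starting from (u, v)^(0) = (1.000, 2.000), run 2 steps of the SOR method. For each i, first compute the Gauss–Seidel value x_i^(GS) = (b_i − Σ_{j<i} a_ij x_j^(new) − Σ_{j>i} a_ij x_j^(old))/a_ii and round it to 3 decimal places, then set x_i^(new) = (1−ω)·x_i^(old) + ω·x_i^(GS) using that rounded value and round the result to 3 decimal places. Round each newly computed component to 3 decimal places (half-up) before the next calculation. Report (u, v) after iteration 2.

Iteration 1:
  u: GS value = (0 - (2)·2.000) / (-5) = 0.800;  u ← (1−ω)·1.000 + ω·0.800 = 0.880
  v: GS value = (10 - (2)·0.880) / (5) = 1.648;  v ← (1−ω)·2.000 + ω·1.648 = 1.789
Iteration 2:
  u: GS value = (0 - (2)·1.789) / (-5) = 0.716;  u ← (1−ω)·0.880 + ω·0.716 = 0.782
  v: GS value = (10 - (2)·0.782) / (5) = 1.687;  v ← (1−ω)·1.789 + ω·1.687 = 1.728

(0.782, 1.728)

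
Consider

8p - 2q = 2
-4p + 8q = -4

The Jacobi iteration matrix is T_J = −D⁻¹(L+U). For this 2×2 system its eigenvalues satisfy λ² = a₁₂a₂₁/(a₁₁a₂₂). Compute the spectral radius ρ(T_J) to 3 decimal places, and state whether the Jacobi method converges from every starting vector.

a₁₂a₂₁/(a₁₁a₂₂) = (-2)·(-4) / ((8)·(8)) = 0.125000
ρ = √|0.125000| = √0.125000 = 0.354
ρ < 1, so Jacobi converges

0.354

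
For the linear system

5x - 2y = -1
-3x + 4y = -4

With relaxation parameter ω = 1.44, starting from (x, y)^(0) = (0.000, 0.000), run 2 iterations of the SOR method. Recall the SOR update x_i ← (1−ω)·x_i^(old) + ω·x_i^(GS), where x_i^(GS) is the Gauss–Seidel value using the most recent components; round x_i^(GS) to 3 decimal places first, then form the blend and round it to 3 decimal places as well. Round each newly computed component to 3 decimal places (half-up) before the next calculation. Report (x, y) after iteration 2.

(-1.169, -1.932)

Iteration 1:
  x: GS value = (-1 - (-2)·0.000) / (5) = -0.200;  x ← (1−ω)·0.000 + ω·-0.200 = -0.288
  y: GS value = (-4 - (-3)·-0.288) / (4) = -1.216;  y ← (1−ω)·0.000 + ω·-1.216 = -1.751
Iteration 2:
  x: GS value = (-1 - (-2)·-1.751) / (5) = -0.900;  x ← (1−ω)·-0.288 + ω·-0.900 = -1.169
  y: GS value = (-4 - (-3)·-1.169) / (4) = -1.877;  y ← (1−ω)·-1.751 + ω·-1.877 = -1.932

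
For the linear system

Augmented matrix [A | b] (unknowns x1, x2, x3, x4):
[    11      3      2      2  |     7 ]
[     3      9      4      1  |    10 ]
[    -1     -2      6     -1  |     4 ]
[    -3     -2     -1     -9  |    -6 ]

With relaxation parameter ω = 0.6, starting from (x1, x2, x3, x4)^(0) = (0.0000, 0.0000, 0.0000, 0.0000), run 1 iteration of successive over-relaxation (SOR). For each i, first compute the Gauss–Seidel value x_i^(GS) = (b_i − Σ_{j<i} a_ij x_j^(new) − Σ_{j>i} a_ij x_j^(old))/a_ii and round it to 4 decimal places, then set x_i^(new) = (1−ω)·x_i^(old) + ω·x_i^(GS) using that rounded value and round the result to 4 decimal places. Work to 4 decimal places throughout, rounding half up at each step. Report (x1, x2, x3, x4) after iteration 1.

Iteration 1:
  x1: GS value = (7 - (3)·0.0000 - (2)·0.0000 - (2)·0.0000) / (11) = 0.6364;  x1 ← (1−ω)·0.0000 + ω·0.6364 = 0.3818
  x2: GS value = (10 - (3)·0.3818 - (4)·0.0000 - (1)·0.0000) / (9) = 0.9838;  x2 ← (1−ω)·0.0000 + ω·0.9838 = 0.5903
  x3: GS value = (4 - (-1)·0.3818 - (-2)·0.5903 - (-1)·0.0000) / (6) = 0.9271;  x3 ← (1−ω)·0.0000 + ω·0.9271 = 0.5563
  x4: GS value = (-6 - (-3)·0.3818 - (-2)·0.5903 - (-1)·0.5563) / (-9) = 0.3464;  x4 ← (1−ω)·0.0000 + ω·0.3464 = 0.2078

(0.3818, 0.5903, 0.5563, 0.2078)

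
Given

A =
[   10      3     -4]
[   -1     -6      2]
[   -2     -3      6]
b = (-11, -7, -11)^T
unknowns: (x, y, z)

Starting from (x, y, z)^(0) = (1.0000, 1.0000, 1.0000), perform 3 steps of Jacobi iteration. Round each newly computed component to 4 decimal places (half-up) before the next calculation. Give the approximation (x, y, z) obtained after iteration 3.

(-2.0000, 0.9833, -1.9667)

Iteration 1:
  x = (-11 - (3)·1.0000 - (-4)·1.0000) / (10) = -1.0000
  y = (-7 - (-1)·1.0000 - (2)·1.0000) / (-6) = 1.3333
  z = (-11 - (-2)·1.0000 - (-3)·1.0000) / (6) = -1.0000
Iteration 2:
  x = (-11 - (3)·1.3333 - (-4)·-1.0000) / (10) = -1.9000
  y = (-7 - (-1)·-1.0000 - (2)·-1.0000) / (-6) = 1.0000
  z = (-11 - (-2)·-1.0000 - (-3)·1.3333) / (6) = -1.5000
Iteration 3:
  x = (-11 - (3)·1.0000 - (-4)·-1.5000) / (10) = -2.0000
  y = (-7 - (-1)·-1.9000 - (2)·-1.5000) / (-6) = 0.9833
  z = (-11 - (-2)·-1.9000 - (-3)·1.0000) / (6) = -1.9667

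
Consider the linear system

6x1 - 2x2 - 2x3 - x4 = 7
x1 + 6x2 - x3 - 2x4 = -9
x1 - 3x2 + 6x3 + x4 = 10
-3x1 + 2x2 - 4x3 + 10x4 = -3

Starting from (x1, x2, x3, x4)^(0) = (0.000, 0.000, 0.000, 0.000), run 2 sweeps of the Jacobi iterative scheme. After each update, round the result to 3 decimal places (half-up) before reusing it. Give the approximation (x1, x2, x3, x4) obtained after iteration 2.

Iteration 1:
  x1 = (7 - (-2)·0.000 - (-2)·0.000 - (-1)·0.000) / (6) = 1.167
  x2 = (-9 - (1)·0.000 - (-1)·0.000 - (-2)·0.000) / (6) = -1.500
  x3 = (10 - (1)·0.000 - (-3)·0.000 - (1)·0.000) / (6) = 1.667
  x4 = (-3 - (-3)·0.000 - (2)·0.000 - (-4)·0.000) / (10) = -0.300
Iteration 2:
  x1 = (7 - (-2)·-1.500 - (-2)·1.667 - (-1)·-0.300) / (6) = 1.172
  x2 = (-9 - (1)·1.167 - (-1)·1.667 - (-2)·-0.300) / (6) = -1.517
  x3 = (10 - (1)·1.167 - (-3)·-1.500 - (1)·-0.300) / (6) = 0.772
  x4 = (-3 - (-3)·1.167 - (2)·-1.500 - (-4)·1.667) / (10) = 1.017

(1.172, -1.517, 0.772, 1.017)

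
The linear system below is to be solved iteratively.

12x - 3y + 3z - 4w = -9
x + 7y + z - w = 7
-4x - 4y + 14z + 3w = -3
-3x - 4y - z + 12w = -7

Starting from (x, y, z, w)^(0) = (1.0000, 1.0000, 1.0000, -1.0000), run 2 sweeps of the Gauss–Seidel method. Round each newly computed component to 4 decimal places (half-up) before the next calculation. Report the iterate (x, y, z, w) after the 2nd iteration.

Iteration 1:
  x = (-9 - (-3)·1.0000 - (3)·1.0000 - (-4)·-1.0000) / (12) = -1.0833
  y = (7 - (1)·-1.0833 - (1)·1.0000 - (-1)·-1.0000) / (7) = 0.8690
  z = (-3 - (-4)·-1.0833 - (-4)·0.8690 - (3)·-1.0000) / (14) = -0.0612
  w = (-7 - (-3)·-1.0833 - (-4)·0.8690 - (-1)·-0.0612) / (12) = -0.5696
Iteration 2:
  x = (-9 - (-3)·0.8690 - (3)·-0.0612 - (-4)·-0.5696) / (12) = -0.7073
  y = (7 - (1)·-0.7073 - (1)·-0.0612 - (-1)·-0.5696) / (7) = 1.0284
  z = (-3 - (-4)·-0.7073 - (-4)·1.0284 - (3)·-0.5696) / (14) = -0.0005
  w = (-7 - (-3)·-0.7073 - (-4)·1.0284 - (-1)·-0.0005) / (12) = -0.4174

(-0.7073, 1.0284, -0.0005, -0.4174)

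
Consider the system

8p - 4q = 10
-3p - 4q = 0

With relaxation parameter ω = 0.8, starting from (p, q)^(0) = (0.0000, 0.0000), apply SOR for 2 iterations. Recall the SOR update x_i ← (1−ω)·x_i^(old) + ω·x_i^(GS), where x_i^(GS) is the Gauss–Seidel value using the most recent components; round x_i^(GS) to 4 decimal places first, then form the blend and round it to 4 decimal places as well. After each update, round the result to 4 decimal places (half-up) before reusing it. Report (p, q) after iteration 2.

Iteration 1:
  p: GS value = (10 - (-4)·0.0000) / (8) = 1.2500;  p ← (1−ω)·0.0000 + ω·1.2500 = 1.0000
  q: GS value = (0 - (-3)·1.0000) / (-4) = -0.7500;  q ← (1−ω)·0.0000 + ω·-0.7500 = -0.6000
Iteration 2:
  p: GS value = (10 - (-4)·-0.6000) / (8) = 0.9500;  p ← (1−ω)·1.0000 + ω·0.9500 = 0.9600
  q: GS value = (0 - (-3)·0.9600) / (-4) = -0.7200;  q ← (1−ω)·-0.6000 + ω·-0.7200 = -0.6960

(0.9600, -0.6960)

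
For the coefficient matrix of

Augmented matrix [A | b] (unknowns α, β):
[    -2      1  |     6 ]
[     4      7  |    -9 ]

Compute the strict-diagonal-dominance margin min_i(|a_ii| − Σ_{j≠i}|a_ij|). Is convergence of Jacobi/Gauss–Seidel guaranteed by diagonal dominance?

1

row 1: |-2| − (1) = 1
row 2: |7| − (4) = 3
minimum over rows = 1 → strictly diagonally dominant (convergence guaranteed)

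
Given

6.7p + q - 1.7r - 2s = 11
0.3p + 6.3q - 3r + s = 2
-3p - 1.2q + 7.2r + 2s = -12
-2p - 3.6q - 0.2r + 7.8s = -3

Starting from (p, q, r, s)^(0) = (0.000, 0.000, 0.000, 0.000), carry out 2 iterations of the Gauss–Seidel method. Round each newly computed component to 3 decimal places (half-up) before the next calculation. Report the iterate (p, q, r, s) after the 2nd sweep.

(1.404, -0.218, -1.152, -0.155)

Iteration 1:
  p = (11 - (1)·0.000 - (-1.7)·0.000 - (-2)·0.000) / (6.7) = 1.642
  q = (2 - (0.3)·1.642 - (-3)·0.000 - (1)·0.000) / (6.3) = 0.239
  r = (-12 - (-3)·1.642 - (-1.2)·0.239 - (2)·0.000) / (7.2) = -0.943
  s = (-3 - (-2)·1.642 - (-3.6)·0.239 - (-0.2)·-0.943) / (7.8) = 0.123
Iteration 2:
  p = (11 - (1)·0.239 - (-1.7)·-0.943 - (-2)·0.123) / (6.7) = 1.404
  q = (2 - (0.3)·1.404 - (-3)·-0.943 - (1)·0.123) / (6.3) = -0.218
  r = (-12 - (-3)·1.404 - (-1.2)·-0.218 - (2)·0.123) / (7.2) = -1.152
  s = (-3 - (-2)·1.404 - (-3.6)·-0.218 - (-0.2)·-1.152) / (7.8) = -0.155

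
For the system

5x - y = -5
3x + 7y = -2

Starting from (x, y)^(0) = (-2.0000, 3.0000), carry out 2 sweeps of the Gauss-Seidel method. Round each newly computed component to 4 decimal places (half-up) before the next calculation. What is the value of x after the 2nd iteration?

-1.0229

Iteration 1:
  x = (-5 - (-1)·3.0000) / (5) = -0.4000
  y = (-2 - (3)·-0.4000) / (7) = -0.1143
Iteration 2:
  x = (-5 - (-1)·-0.1143) / (5) = -1.0229
  y = (-2 - (3)·-1.0229) / (7) = 0.1527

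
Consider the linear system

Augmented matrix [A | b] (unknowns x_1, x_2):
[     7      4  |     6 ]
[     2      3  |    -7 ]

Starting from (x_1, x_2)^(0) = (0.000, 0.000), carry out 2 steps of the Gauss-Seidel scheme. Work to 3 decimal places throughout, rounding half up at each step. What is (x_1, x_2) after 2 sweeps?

(2.517, -4.011)

Iteration 1:
  x_1 = (6 - (4)·0.000) / (7) = 0.857
  x_2 = (-7 - (2)·0.857) / (3) = -2.905
Iteration 2:
  x_1 = (6 - (4)·-2.905) / (7) = 2.517
  x_2 = (-7 - (2)·2.517) / (3) = -4.011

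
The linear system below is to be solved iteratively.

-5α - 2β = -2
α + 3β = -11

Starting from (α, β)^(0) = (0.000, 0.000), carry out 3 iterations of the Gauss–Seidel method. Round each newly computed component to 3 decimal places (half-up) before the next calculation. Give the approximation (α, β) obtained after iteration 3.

(2.123, -4.374)

Iteration 1:
  α = (-2 - (-2)·0.000) / (-5) = 0.400
  β = (-11 - (1)·0.400) / (3) = -3.800
Iteration 2:
  α = (-2 - (-2)·-3.800) / (-5) = 1.920
  β = (-11 - (1)·1.920) / (3) = -4.307
Iteration 3:
  α = (-2 - (-2)·-4.307) / (-5) = 2.123
  β = (-11 - (1)·2.123) / (3) = -4.374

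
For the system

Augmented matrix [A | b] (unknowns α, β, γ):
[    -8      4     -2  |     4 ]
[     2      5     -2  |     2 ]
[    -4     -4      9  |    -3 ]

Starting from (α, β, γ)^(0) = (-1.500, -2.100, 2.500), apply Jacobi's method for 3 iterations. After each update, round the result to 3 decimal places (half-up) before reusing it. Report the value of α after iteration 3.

Iteration 1:
  α = (4 - (4)·-2.100 - (-2)·2.500) / (-8) = -2.175
  β = (2 - (2)·-1.500 - (-2)·2.500) / (5) = 2.000
  γ = (-3 - (-4)·-1.500 - (-4)·-2.100) / (9) = -1.933
Iteration 2:
  α = (4 - (4)·2.000 - (-2)·-1.933) / (-8) = 0.983
  β = (2 - (2)·-2.175 - (-2)·-1.933) / (5) = 0.497
  γ = (-3 - (-4)·-2.175 - (-4)·2.000) / (9) = -0.411
Iteration 3:
  α = (4 - (4)·0.497 - (-2)·-0.411) / (-8) = -0.149
  β = (2 - (2)·0.983 - (-2)·-0.411) / (5) = -0.158
  γ = (-3 - (-4)·0.983 - (-4)·0.497) / (9) = 0.324

-0.149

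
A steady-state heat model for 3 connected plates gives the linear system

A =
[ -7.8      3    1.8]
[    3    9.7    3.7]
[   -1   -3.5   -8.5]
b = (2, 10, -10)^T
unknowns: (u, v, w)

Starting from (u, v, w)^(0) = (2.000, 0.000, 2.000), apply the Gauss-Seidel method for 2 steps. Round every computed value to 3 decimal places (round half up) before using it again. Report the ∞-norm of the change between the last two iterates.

0.397

Iteration 1:
  u = (2 - (3)·0.000 - (1.8)·2.000) / (-7.8) = 0.205
  v = (10 - (3)·0.205 - (3.7)·2.000) / (9.7) = 0.205
  w = (-10 - (-1)·0.205 - (-3.5)·0.205) / (-8.5) = 1.068
Iteration 2:
  u = (2 - (3)·0.205 - (1.8)·1.068) / (-7.8) = 0.069
  v = (10 - (3)·0.069 - (3.7)·1.068) / (9.7) = 0.602
  w = (-10 - (-1)·0.069 - (-3.5)·0.602) / (-8.5) = 0.920
Change: (-0.136, 0.397, -0.148) → max |·| = 0.397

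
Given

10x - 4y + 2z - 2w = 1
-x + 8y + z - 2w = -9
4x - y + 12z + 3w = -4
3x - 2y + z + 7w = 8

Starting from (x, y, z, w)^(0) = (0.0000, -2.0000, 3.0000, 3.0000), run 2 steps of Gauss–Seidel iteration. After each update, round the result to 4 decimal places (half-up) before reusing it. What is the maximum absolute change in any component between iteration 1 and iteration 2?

0.9160

Iteration 1:
  x = (1 - (-4)·-2.0000 - (2)·3.0000 - (-2)·3.0000) / (10) = -0.7000
  y = (-9 - (-1)·-0.7000 - (1)·3.0000 - (-2)·3.0000) / (8) = -0.8375
  z = (-4 - (4)·-0.7000 - (-1)·-0.8375 - (3)·3.0000) / (12) = -0.9198
  w = (8 - (3)·-0.7000 - (-2)·-0.8375 - (1)·-0.9198) / (7) = 1.3350
Iteration 2:
  x = (1 - (-4)·-0.8375 - (2)·-0.9198 - (-2)·1.3350) / (10) = 0.2160
  y = (-9 - (-1)·0.2160 - (1)·-0.9198 - (-2)·1.3350) / (8) = -0.6493
  z = (-4 - (4)·0.2160 - (-1)·-0.6493 - (3)·1.3350) / (12) = -0.7932
  w = (8 - (3)·0.2160 - (-2)·-0.6493 - (1)·-0.7932) / (7) = 0.9781
Change: (0.9160, 0.1882, 0.1266, -0.3569) → max |·| = 0.9160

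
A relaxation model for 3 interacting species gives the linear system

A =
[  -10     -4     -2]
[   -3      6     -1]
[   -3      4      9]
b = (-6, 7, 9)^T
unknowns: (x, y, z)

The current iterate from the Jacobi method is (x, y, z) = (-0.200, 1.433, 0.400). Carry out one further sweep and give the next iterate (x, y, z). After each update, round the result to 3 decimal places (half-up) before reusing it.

(-0.053, 1.133, 0.296)

One sweep:
  x = (-6 - (-4)·1.433 - (-2)·0.400) / (-10) = -0.053
  y = (7 - (-3)·-0.200 - (-1)·0.400) / (6) = 1.133
  z = (9 - (-3)·-0.200 - (4)·1.433) / (9) = 0.296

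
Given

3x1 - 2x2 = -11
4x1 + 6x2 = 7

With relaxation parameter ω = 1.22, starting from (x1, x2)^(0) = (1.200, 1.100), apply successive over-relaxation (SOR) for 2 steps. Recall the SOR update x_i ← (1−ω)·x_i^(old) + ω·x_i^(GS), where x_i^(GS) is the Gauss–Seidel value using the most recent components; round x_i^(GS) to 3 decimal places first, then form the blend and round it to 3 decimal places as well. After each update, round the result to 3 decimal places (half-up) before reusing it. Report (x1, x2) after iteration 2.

(-0.126, 0.579)

Iteration 1:
  x1: GS value = (-11 - (-2)·1.100) / (3) = -2.933;  x1 ← (1−ω)·1.200 + ω·-2.933 = -3.842
  x2: GS value = (7 - (4)·-3.842) / (6) = 3.728;  x2 ← (1−ω)·1.100 + ω·3.728 = 4.306
Iteration 2:
  x1: GS value = (-11 - (-2)·4.306) / (3) = -0.796;  x1 ← (1−ω)·-3.842 + ω·-0.796 = -0.126
  x2: GS value = (7 - (4)·-0.126) / (6) = 1.251;  x2 ← (1−ω)·4.306 + ω·1.251 = 0.579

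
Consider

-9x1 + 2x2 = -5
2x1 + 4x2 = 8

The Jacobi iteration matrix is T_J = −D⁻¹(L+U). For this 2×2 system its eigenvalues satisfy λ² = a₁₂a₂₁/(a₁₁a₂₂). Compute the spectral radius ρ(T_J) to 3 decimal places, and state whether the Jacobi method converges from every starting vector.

0.333

a₁₂a₂₁/(a₁₁a₂₂) = (2)·(2) / ((-9)·(4)) = -0.111111
ρ = √|-0.111111| = √0.111111 = 0.333
ρ < 1, so Jacobi converges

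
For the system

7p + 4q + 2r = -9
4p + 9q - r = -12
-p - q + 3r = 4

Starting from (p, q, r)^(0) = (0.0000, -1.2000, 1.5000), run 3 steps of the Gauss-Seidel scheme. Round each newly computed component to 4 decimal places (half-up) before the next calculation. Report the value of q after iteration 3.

-0.7856

Iteration 1:
  p = (-9 - (4)·-1.2000 - (2)·1.5000) / (7) = -1.0286
  q = (-12 - (4)·-1.0286 - (-1)·1.5000) / (9) = -0.7095
  r = (4 - (-1)·-1.0286 - (-1)·-0.7095) / (3) = 0.7540
Iteration 2:
  p = (-9 - (4)·-0.7095 - (2)·0.7540) / (7) = -1.0957
  q = (-12 - (4)·-1.0957 - (-1)·0.7540) / (9) = -0.7626
  r = (4 - (-1)·-1.0957 - (-1)·-0.7626) / (3) = 0.7139
Iteration 3:
  p = (-9 - (4)·-0.7626 - (2)·0.7139) / (7) = -1.0539
  q = (-12 - (4)·-1.0539 - (-1)·0.7139) / (9) = -0.7856
  r = (4 - (-1)·-1.0539 - (-1)·-0.7856) / (3) = 0.7202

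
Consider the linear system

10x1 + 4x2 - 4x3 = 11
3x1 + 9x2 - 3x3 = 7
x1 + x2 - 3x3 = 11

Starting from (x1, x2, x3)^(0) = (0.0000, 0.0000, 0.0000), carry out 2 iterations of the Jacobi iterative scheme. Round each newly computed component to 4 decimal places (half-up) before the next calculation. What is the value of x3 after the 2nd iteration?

-3.0407

Iteration 1:
  x1 = (11 - (4)·0.0000 - (-4)·0.0000) / (10) = 1.1000
  x2 = (7 - (3)·0.0000 - (-3)·0.0000) / (9) = 0.7778
  x3 = (11 - (1)·0.0000 - (1)·0.0000) / (-3) = -3.6667
Iteration 2:
  x1 = (11 - (4)·0.7778 - (-4)·-3.6667) / (10) = -0.6778
  x2 = (7 - (3)·1.1000 - (-3)·-3.6667) / (9) = -0.8111
  x3 = (11 - (1)·1.1000 - (1)·0.7778) / (-3) = -3.0407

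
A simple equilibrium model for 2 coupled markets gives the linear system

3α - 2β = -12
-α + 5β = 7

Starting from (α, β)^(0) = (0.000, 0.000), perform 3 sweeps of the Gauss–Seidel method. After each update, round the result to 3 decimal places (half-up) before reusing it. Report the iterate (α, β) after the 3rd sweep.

Iteration 1:
  α = (-12 - (-2)·0.000) / (3) = -4.000
  β = (7 - (-1)·-4.000) / (5) = 0.600
Iteration 2:
  α = (-12 - (-2)·0.600) / (3) = -3.600
  β = (7 - (-1)·-3.600) / (5) = 0.680
Iteration 3:
  α = (-12 - (-2)·0.680) / (3) = -3.547
  β = (7 - (-1)·-3.547) / (5) = 0.691

(-3.547, 0.691)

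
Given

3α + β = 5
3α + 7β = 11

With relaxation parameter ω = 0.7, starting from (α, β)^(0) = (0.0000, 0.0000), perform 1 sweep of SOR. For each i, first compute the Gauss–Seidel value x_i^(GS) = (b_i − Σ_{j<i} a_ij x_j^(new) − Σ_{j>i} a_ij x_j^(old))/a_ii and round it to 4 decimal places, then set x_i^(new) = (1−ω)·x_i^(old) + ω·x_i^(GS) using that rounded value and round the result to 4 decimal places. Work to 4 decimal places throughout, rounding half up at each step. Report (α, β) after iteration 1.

(1.1667, 0.7500)

Iteration 1:
  α: GS value = (5 - (1)·0.0000) / (3) = 1.6667;  α ← (1−ω)·0.0000 + ω·1.6667 = 1.1667
  β: GS value = (11 - (3)·1.1667) / (7) = 1.0714;  β ← (1−ω)·0.0000 + ω·1.0714 = 0.7500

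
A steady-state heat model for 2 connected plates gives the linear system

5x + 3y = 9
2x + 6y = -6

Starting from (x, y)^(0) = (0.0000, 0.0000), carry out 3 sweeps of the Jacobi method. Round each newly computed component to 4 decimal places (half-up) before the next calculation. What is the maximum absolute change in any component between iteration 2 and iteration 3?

Iteration 1:
  x = (9 - (3)·0.0000) / (5) = 1.8000
  y = (-6 - (2)·0.0000) / (6) = -1.0000
Iteration 2:
  x = (9 - (3)·-1.0000) / (5) = 2.4000
  y = (-6 - (2)·1.8000) / (6) = -1.6000
Iteration 3:
  x = (9 - (3)·-1.6000) / (5) = 2.7600
  y = (-6 - (2)·2.4000) / (6) = -1.8000
Change: (0.3600, -0.2000) → max |·| = 0.3600

0.3600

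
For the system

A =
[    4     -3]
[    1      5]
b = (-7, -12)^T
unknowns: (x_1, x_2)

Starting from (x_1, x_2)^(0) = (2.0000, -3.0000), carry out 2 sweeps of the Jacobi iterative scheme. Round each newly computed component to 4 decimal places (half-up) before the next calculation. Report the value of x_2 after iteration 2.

-1.6000

Iteration 1:
  x_1 = (-7 - (-3)·-3.0000) / (4) = -4.0000
  x_2 = (-12 - (1)·2.0000) / (5) = -2.8000
Iteration 2:
  x_1 = (-7 - (-3)·-2.8000) / (4) = -3.8500
  x_2 = (-12 - (1)·-4.0000) / (5) = -1.6000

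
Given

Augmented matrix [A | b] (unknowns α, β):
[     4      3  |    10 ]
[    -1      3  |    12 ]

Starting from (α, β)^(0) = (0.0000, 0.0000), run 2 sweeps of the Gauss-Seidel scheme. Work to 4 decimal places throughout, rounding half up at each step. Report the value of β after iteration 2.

3.6250

Iteration 1:
  α = (10 - (3)·0.0000) / (4) = 2.5000
  β = (12 - (-1)·2.5000) / (3) = 4.8333
Iteration 2:
  α = (10 - (3)·4.8333) / (4) = -1.1250
  β = (12 - (-1)·-1.1250) / (3) = 3.6250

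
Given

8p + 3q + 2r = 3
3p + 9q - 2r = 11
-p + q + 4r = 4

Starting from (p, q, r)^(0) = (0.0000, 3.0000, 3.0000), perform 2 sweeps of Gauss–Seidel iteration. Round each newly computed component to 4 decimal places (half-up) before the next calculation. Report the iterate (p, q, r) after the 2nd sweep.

Iteration 1:
  p = (3 - (3)·3.0000 - (2)·3.0000) / (8) = -1.5000
  q = (11 - (3)·-1.5000 - (-2)·3.0000) / (9) = 2.3889
  r = (4 - (-1)·-1.5000 - (1)·2.3889) / (4) = 0.0278
Iteration 2:
  p = (3 - (3)·2.3889 - (2)·0.0278) / (8) = -0.5278
  q = (11 - (3)·-0.5278 - (-2)·0.0278) / (9) = 1.4043
  r = (4 - (-1)·-0.5278 - (1)·1.4043) / (4) = 0.5170

(-0.5278, 1.4043, 0.5170)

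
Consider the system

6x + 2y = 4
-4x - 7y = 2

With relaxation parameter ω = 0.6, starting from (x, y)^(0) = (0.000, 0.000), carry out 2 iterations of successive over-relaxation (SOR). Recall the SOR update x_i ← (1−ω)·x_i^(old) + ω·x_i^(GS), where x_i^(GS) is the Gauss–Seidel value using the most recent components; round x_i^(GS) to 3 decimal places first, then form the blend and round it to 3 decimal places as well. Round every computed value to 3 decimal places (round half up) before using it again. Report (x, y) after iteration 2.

(0.621, -0.508)

Iteration 1:
  x: GS value = (4 - (2)·0.000) / (6) = 0.667;  x ← (1−ω)·0.000 + ω·0.667 = 0.400
  y: GS value = (2 - (-4)·0.400) / (-7) = -0.514;  y ← (1−ω)·0.000 + ω·-0.514 = -0.308
Iteration 2:
  x: GS value = (4 - (2)·-0.308) / (6) = 0.769;  x ← (1−ω)·0.400 + ω·0.769 = 0.621
  y: GS value = (2 - (-4)·0.621) / (-7) = -0.641;  y ← (1−ω)·-0.308 + ω·-0.641 = -0.508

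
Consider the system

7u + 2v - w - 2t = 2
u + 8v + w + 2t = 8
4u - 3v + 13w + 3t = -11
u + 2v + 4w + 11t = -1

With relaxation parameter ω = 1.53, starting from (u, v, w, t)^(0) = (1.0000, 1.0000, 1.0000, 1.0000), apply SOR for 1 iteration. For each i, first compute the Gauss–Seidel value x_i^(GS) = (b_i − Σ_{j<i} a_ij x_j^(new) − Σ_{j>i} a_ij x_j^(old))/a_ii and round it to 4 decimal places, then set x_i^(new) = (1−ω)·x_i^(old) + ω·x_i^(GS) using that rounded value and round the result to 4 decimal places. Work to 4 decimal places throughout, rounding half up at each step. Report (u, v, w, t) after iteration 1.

Iteration 1:
  u: GS value = (2 - (2)·1.0000 - (-1)·1.0000 - (-2)·1.0000) / (7) = 0.4286;  u ← (1−ω)·1.0000 + ω·0.4286 = 0.1258
  v: GS value = (8 - (1)·0.1258 - (1)·1.0000 - (2)·1.0000) / (8) = 0.6093;  v ← (1−ω)·1.0000 + ω·0.6093 = 0.4022
  w: GS value = (-11 - (4)·0.1258 - (-3)·0.4022 - (3)·1.0000) / (13) = -1.0228;  w ← (1−ω)·1.0000 + ω·-1.0228 = -2.0949
  t: GS value = (-1 - (1)·0.1258 - (2)·0.4022 - (4)·-2.0949) / (11) = 0.5863;  t ← (1−ω)·1.0000 + ω·0.5863 = 0.3670

(0.1258, 0.4022, -2.0949, 0.3670)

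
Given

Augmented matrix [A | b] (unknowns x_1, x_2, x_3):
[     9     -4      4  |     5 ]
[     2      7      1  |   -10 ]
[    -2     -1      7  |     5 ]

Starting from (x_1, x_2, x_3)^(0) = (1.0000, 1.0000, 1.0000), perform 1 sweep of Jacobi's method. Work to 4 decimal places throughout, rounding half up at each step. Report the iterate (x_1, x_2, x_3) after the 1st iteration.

Iteration 1:
  x_1 = (5 - (-4)·1.0000 - (4)·1.0000) / (9) = 0.5556
  x_2 = (-10 - (2)·1.0000 - (1)·1.0000) / (7) = -1.8571
  x_3 = (5 - (-2)·1.0000 - (-1)·1.0000) / (7) = 1.1429

(0.5556, -1.8571, 1.1429)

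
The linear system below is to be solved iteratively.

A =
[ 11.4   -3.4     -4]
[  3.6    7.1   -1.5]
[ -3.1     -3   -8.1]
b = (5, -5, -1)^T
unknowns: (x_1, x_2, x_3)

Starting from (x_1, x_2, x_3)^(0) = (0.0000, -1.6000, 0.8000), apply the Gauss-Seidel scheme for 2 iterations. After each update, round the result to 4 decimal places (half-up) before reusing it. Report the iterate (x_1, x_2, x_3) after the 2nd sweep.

(0.3387, -0.8180, 0.2968)

Iteration 1:
  x_1 = (5 - (-3.4)·-1.6000 - (-4)·0.8000) / (11.4) = 0.2421
  x_2 = (-5 - (3.6)·0.2421 - (-1.5)·0.8000) / (7.1) = -0.6580
  x_3 = (-1 - (-3.1)·0.2421 - (-3)·-0.6580) / (-8.1) = 0.2745
Iteration 2:
  x_1 = (5 - (-3.4)·-0.6580 - (-4)·0.2745) / (11.4) = 0.3387
  x_2 = (-5 - (3.6)·0.3387 - (-1.5)·0.2745) / (7.1) = -0.8180
  x_3 = (-1 - (-3.1)·0.3387 - (-3)·-0.8180) / (-8.1) = 0.2968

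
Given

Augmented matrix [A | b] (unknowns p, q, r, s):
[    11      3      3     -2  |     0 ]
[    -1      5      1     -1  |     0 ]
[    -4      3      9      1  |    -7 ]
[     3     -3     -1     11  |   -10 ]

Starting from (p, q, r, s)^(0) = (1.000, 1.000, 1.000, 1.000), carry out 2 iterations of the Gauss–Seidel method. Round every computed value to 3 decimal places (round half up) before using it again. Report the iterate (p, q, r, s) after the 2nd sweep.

(0.132, 0.047, -0.632, -0.990)

Iteration 1:
  p = (0 - (3)·1.000 - (3)·1.000 - (-2)·1.000) / (11) = -0.364
  q = (0 - (-1)·-0.364 - (1)·1.000 - (-1)·1.000) / (5) = -0.073
  r = (-7 - (-4)·-0.364 - (3)·-0.073 - (1)·1.000) / (9) = -1.026
  s = (-10 - (3)·-0.364 - (-3)·-0.073 - (-1)·-1.026) / (11) = -0.923
Iteration 2:
  p = (0 - (3)·-0.073 - (3)·-1.026 - (-2)·-0.923) / (11) = 0.132
  q = (0 - (-1)·0.132 - (1)·-1.026 - (-1)·-0.923) / (5) = 0.047
  r = (-7 - (-4)·0.132 - (3)·0.047 - (1)·-0.923) / (9) = -0.632
  s = (-10 - (3)·0.132 - (-3)·0.047 - (-1)·-0.632) / (11) = -0.990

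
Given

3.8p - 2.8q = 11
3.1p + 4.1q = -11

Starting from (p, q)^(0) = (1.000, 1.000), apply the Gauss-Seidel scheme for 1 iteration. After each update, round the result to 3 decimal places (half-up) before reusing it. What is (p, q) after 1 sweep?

(3.632, -5.429)

Iteration 1:
  p = (11 - (-2.8)·1.000) / (3.8) = 3.632
  q = (-11 - (3.1)·3.632) / (4.1) = -5.429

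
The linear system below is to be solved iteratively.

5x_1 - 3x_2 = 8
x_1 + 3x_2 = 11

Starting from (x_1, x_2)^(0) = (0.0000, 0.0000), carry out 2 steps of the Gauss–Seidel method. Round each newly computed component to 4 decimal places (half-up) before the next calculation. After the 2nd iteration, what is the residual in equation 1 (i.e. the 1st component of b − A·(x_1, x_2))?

-1.8799

Iteration 1:
  x_1 = (8 - (-3)·0.0000) / (5) = 1.6000
  x_2 = (11 - (1)·1.6000) / (3) = 3.1333
Iteration 2:
  x_1 = (8 - (-3)·3.1333) / (5) = 3.4800
  x_2 = (11 - (1)·3.4800) / (3) = 2.5067
Residual b − A·x = (-1.8799, -0.0001)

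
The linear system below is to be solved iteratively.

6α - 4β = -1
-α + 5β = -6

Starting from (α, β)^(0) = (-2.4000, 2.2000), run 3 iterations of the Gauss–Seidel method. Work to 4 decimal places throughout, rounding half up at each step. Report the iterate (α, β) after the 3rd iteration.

Iteration 1:
  α = (-1 - (-4)·2.2000) / (6) = 1.3000
  β = (-6 - (-1)·1.3000) / (5) = -0.9400
Iteration 2:
  α = (-1 - (-4)·-0.9400) / (6) = -0.7933
  β = (-6 - (-1)·-0.7933) / (5) = -1.3587
Iteration 3:
  α = (-1 - (-4)·-1.3587) / (6) = -1.0725
  β = (-6 - (-1)·-1.0725) / (5) = -1.4145

(-1.0725, -1.4145)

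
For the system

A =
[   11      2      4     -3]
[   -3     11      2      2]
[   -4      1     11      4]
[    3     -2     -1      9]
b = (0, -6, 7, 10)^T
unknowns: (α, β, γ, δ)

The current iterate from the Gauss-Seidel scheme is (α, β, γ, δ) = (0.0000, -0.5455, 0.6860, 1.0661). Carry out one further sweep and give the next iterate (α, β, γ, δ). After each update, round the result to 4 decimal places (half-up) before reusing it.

(0.1405, -0.8257, 0.3748, 0.9224)

One sweep:
  α = (0 - (2)·-0.5455 - (4)·0.6860 - (-3)·1.0661) / (11) = 0.1405
  β = (-6 - (-3)·0.1405 - (2)·0.6860 - (2)·1.0661) / (11) = -0.8257
  γ = (7 - (-4)·0.1405 - (1)·-0.8257 - (4)·1.0661) / (11) = 0.3748
  δ = (10 - (3)·0.1405 - (-2)·-0.8257 - (-1)·0.3748) / (9) = 0.9224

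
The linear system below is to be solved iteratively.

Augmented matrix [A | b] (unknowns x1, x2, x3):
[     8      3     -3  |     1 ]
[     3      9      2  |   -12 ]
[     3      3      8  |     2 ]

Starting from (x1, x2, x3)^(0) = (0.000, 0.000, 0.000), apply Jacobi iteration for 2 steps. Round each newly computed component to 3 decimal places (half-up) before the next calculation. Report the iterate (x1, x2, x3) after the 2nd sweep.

(0.719, -1.431, 0.703)

Iteration 1:
  x1 = (1 - (3)·0.000 - (-3)·0.000) / (8) = 0.125
  x2 = (-12 - (3)·0.000 - (2)·0.000) / (9) = -1.333
  x3 = (2 - (3)·0.000 - (3)·0.000) / (8) = 0.250
Iteration 2:
  x1 = (1 - (3)·-1.333 - (-3)·0.250) / (8) = 0.719
  x2 = (-12 - (3)·0.125 - (2)·0.250) / (9) = -1.431
  x3 = (2 - (3)·0.125 - (3)·-1.333) / (8) = 0.703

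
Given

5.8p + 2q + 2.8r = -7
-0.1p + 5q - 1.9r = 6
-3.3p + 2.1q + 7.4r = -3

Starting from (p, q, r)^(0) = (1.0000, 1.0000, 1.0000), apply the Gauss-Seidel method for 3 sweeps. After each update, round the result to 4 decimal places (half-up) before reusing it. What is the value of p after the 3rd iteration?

Iteration 1:
  p = (-7 - (2)·1.0000 - (2.8)·1.0000) / (5.8) = -2.0345
  q = (6 - (-0.1)·-2.0345 - (-1.9)·1.0000) / (5) = 1.5393
  r = (-3 - (-3.3)·-2.0345 - (2.1)·1.5393) / (7.4) = -1.7495
Iteration 2:
  p = (-7 - (2)·1.5393 - (2.8)·-1.7495) / (5.8) = -0.8931
  q = (6 - (-0.1)·-0.8931 - (-1.9)·-1.7495) / (5) = 0.5173
  r = (-3 - (-3.3)·-0.8931 - (2.1)·0.5173) / (7.4) = -0.9505
Iteration 3:
  p = (-7 - (2)·0.5173 - (2.8)·-0.9505) / (5.8) = -0.9264
  q = (6 - (-0.1)·-0.9264 - (-1.9)·-0.9505) / (5) = 0.8203
  r = (-3 - (-3.3)·-0.9264 - (2.1)·0.8203) / (7.4) = -1.0513

-0.9264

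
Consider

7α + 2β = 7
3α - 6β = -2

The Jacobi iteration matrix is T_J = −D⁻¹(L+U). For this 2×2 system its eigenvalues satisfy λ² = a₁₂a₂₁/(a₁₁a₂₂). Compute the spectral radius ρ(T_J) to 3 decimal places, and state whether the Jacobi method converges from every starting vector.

a₁₂a₂₁/(a₁₁a₂₂) = (2)·(3) / ((7)·(-6)) = -0.142857
ρ = √|-0.142857| = √0.142857 = 0.378
ρ < 1, so Jacobi converges

0.378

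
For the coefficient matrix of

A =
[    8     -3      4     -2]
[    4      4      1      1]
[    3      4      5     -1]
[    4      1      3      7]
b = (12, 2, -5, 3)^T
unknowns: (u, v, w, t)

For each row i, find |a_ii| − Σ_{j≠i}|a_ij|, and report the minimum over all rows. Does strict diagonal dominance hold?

row 1: |8| − (3+4+2) = -1
row 2: |4| − (4+1+1) = -2
row 3: |5| − (3+4+1) = -3
row 4: |7| − (4+1+3) = -1
minimum over rows = -3 → not strictly diagonally dominant

-3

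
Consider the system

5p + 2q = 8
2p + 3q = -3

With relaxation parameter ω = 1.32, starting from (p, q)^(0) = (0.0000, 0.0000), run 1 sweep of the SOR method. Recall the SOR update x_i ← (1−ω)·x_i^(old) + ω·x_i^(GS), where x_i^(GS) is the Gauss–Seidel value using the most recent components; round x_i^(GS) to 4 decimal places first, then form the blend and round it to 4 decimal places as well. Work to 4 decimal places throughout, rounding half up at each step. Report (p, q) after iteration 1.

(2.1120, -3.1786)

Iteration 1:
  p: GS value = (8 - (2)·0.0000) / (5) = 1.6000;  p ← (1−ω)·0.0000 + ω·1.6000 = 2.1120
  q: GS value = (-3 - (2)·2.1120) / (3) = -2.4080;  q ← (1−ω)·0.0000 + ω·-2.4080 = -3.1786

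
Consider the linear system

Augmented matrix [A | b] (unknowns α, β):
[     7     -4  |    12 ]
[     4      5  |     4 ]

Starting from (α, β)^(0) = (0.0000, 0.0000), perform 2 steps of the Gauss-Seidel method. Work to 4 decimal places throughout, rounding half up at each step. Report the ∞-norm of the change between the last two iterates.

Iteration 1:
  α = (12 - (-4)·0.0000) / (7) = 1.7143
  β = (4 - (4)·1.7143) / (5) = -0.5714
Iteration 2:
  α = (12 - (-4)·-0.5714) / (7) = 1.3878
  β = (4 - (4)·1.3878) / (5) = -0.3102
Change: (-0.3265, 0.2612) → max |·| = 0.3265

0.3265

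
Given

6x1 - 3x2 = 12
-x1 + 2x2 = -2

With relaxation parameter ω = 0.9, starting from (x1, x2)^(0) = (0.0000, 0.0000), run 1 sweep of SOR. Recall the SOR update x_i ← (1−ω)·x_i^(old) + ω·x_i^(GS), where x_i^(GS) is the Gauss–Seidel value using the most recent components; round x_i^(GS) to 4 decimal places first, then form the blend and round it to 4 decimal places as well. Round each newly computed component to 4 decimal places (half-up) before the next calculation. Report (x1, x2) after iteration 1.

Iteration 1:
  x1: GS value = (12 - (-3)·0.0000) / (6) = 2.0000;  x1 ← (1−ω)·0.0000 + ω·2.0000 = 1.8000
  x2: GS value = (-2 - (-1)·1.8000) / (2) = -0.1000;  x2 ← (1−ω)·0.0000 + ω·-0.1000 = -0.0900

(1.8000, -0.0900)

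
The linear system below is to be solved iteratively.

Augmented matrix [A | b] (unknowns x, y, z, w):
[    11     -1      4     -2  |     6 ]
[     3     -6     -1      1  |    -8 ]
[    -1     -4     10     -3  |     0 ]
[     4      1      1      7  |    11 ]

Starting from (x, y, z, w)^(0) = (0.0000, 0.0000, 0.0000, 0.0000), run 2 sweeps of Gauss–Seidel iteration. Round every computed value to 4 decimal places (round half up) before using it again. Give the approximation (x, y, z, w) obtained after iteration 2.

(0.6072, 1.6759, 1.0103, 0.8407)

Iteration 1:
  x = (6 - (-1)·0.0000 - (4)·0.0000 - (-2)·0.0000) / (11) = 0.5455
  y = (-8 - (3)·0.5455 - (-1)·0.0000 - (1)·0.0000) / (-6) = 1.6061
  z = (0 - (-1)·0.5455 - (-4)·1.6061 - (-3)·0.0000) / (10) = 0.6970
  w = (11 - (4)·0.5455 - (1)·1.6061 - (1)·0.6970) / (7) = 0.9307
Iteration 2:
  x = (6 - (-1)·1.6061 - (4)·0.6970 - (-2)·0.9307) / (11) = 0.6072
  y = (-8 - (3)·0.6072 - (-1)·0.6970 - (1)·0.9307) / (-6) = 1.6759
  z = (0 - (-1)·0.6072 - (-4)·1.6759 - (-3)·0.9307) / (10) = 1.0103
  w = (11 - (4)·0.6072 - (1)·1.6759 - (1)·1.0103) / (7) = 0.8407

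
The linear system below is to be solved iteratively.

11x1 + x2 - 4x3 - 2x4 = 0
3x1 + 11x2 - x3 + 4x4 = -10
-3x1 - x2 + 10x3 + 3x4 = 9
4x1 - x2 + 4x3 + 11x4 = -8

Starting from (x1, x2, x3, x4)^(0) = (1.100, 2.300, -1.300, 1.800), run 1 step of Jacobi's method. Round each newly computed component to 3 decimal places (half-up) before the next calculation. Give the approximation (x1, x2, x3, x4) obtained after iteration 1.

Iteration 1:
  x1 = (0 - (1)·2.300 - (-4)·-1.300 - (-2)·1.800) / (11) = -0.355
  x2 = (-10 - (3)·1.100 - (-1)·-1.300 - (4)·1.800) / (11) = -1.982
  x3 = (9 - (-3)·1.100 - (-1)·2.300 - (3)·1.800) / (10) = 0.920
  x4 = (-8 - (4)·1.100 - (-1)·2.300 - (4)·-1.300) / (11) = -0.445

(-0.355, -1.982, 0.920, -0.445)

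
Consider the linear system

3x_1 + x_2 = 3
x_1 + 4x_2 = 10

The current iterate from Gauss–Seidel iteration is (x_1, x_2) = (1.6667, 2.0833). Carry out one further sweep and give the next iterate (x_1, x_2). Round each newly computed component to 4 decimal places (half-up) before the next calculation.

(0.3056, 2.4236)

One sweep:
  x_1 = (3 - (1)·2.0833) / (3) = 0.3056
  x_2 = (10 - (1)·0.3056) / (4) = 2.4236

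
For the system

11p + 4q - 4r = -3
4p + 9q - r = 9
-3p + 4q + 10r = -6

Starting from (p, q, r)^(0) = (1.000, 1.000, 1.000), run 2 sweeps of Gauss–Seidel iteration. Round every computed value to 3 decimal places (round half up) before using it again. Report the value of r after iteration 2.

-1.496

Iteration 1:
  p = (-3 - (4)·1.000 - (-4)·1.000) / (11) = -0.273
  q = (9 - (4)·-0.273 - (-1)·1.000) / (9) = 1.232
  r = (-6 - (-3)·-0.273 - (4)·1.232) / (10) = -1.175
Iteration 2:
  p = (-3 - (4)·1.232 - (-4)·-1.175) / (11) = -1.148
  q = (9 - (4)·-1.148 - (-1)·-1.175) / (9) = 1.380
  r = (-6 - (-3)·-1.148 - (4)·1.380) / (10) = -1.496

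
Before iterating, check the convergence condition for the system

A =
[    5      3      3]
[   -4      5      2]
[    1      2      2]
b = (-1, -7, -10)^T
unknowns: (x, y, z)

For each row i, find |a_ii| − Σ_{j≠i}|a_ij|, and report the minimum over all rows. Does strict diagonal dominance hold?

row 1: |5| − (3+3) = -1
row 2: |5| − (4+2) = -1
row 3: |2| − (1+2) = -1
minimum over rows = -1 → not strictly diagonally dominant

-1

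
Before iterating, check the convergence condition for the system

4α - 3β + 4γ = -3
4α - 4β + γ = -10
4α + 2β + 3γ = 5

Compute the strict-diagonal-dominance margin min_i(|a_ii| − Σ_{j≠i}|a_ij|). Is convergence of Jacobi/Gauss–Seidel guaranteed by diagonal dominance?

row 1: |4| − (3+4) = -3
row 2: |-4| − (4+1) = -1
row 3: |3| − (4+2) = -3
minimum over rows = -3 → not strictly diagonally dominant

-3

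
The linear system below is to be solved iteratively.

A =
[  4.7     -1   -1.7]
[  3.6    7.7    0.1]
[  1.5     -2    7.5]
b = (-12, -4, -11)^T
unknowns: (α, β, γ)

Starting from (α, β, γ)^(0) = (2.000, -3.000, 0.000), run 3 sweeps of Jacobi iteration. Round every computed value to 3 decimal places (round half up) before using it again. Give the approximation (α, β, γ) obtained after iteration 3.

Iteration 1:
  α = (-12 - (-1)·-3.000 - (-1.7)·0.000) / (4.7) = -3.191
  β = (-4 - (3.6)·2.000 - (0.1)·0.000) / (7.7) = -1.455
  γ = (-11 - (1.5)·2.000 - (-2)·-3.000) / (7.5) = -2.667
Iteration 2:
  α = (-12 - (-1)·-1.455 - (-1.7)·-2.667) / (4.7) = -3.827
  β = (-4 - (3.6)·-3.191 - (0.1)·-2.667) / (7.7) = 1.007
  γ = (-11 - (1.5)·-3.191 - (-2)·-1.455) / (7.5) = -1.216
Iteration 3:
  α = (-12 - (-1)·1.007 - (-1.7)·-1.216) / (4.7) = -2.779
  β = (-4 - (3.6)·-3.827 - (0.1)·-1.216) / (7.7) = 1.286
  γ = (-11 - (1.5)·-3.827 - (-2)·1.007) / (7.5) = -0.433

(-2.779, 1.286, -0.433)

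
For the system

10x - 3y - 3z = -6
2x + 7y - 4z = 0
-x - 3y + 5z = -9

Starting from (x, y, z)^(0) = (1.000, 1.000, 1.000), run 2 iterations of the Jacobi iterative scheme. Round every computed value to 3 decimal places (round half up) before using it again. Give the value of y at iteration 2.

-0.571

Iteration 1:
  x = (-6 - (-3)·1.000 - (-3)·1.000) / (10) = 0.000
  y = (0 - (2)·1.000 - (-4)·1.000) / (7) = 0.286
  z = (-9 - (-1)·1.000 - (-3)·1.000) / (5) = -1.000
Iteration 2:
  x = (-6 - (-3)·0.286 - (-3)·-1.000) / (10) = -0.814
  y = (0 - (2)·0.000 - (-4)·-1.000) / (7) = -0.571
  z = (-9 - (-1)·0.000 - (-3)·0.286) / (5) = -1.628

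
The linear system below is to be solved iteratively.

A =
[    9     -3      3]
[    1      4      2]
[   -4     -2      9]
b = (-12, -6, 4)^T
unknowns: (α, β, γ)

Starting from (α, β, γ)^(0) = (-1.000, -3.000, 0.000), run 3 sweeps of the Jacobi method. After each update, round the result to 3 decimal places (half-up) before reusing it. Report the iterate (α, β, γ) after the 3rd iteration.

Iteration 1:
  α = (-12 - (-3)·-3.000 - (3)·0.000) / (9) = -2.333
  β = (-6 - (1)·-1.000 - (2)·0.000) / (4) = -1.250
  γ = (4 - (-4)·-1.000 - (-2)·-3.000) / (9) = -0.667
Iteration 2:
  α = (-12 - (-3)·-1.250 - (3)·-0.667) / (9) = -1.528
  β = (-6 - (1)·-2.333 - (2)·-0.667) / (4) = -0.583
  γ = (4 - (-4)·-2.333 - (-2)·-1.250) / (9) = -0.870
Iteration 3:
  α = (-12 - (-3)·-0.583 - (3)·-0.870) / (9) = -1.238
  β = (-6 - (1)·-1.528 - (2)·-0.870) / (4) = -0.683
  γ = (4 - (-4)·-1.528 - (-2)·-0.583) / (9) = -0.364

(-1.238, -0.683, -0.364)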